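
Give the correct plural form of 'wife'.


Apply rule: Change -fe to -ves. 'wife' becomes 'wives'.

wives


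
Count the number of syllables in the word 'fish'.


Break 'fish' into syllables: fish -> fish = 1 syllable

1 syllable


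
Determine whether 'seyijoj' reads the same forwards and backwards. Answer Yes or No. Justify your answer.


Forward: 'seyijoj'
Reversed: 'jojiyes'
They differ.

No


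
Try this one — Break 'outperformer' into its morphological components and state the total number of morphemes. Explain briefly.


Step 1: Identify prefix: 'out' (meaning: surpass)
Step 2: Identify root: 'perform'
Step 3: Identify suffix(es): 'er'
Decomposition: out- (prefix: surpass) + perform (root) + -er (suffix: one who)
Total morphemes: 3

3 morphemes (out- (prefix: surpass) + perform (root) + -er (suffix: one who))


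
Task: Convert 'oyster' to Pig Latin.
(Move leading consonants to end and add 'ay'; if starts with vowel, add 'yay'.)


'oyster' starts with a vowel, so add 'yay': 'oysteryay'.

oysteryay


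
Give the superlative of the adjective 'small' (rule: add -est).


Apply superlative formation (add -est): 'small' -> 'smallest'.

smallest


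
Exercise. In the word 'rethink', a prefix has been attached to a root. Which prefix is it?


The word 'rethink' = 're' (prefix) + 'think' (root). The prefix is 're'.

re


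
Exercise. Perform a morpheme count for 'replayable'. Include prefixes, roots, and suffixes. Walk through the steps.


Decomposition: re- (prefix) + play (root) + -able (suffix) = 3 morpheme(s)

3 morphemes


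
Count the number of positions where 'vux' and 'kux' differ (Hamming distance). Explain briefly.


Alignment:
Position 1: 'v' vs 'k' = DIFFER
Position 2: 'u' vs 'u' = match
Position 3: 'x' vs 'x' = match
Total differences: 1

1


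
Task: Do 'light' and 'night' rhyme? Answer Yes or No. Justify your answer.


Rime (stressed vowel + following sounds) of 'light': -ight = /aɪt/
Rime of 'night': -ight = /aɪt/
/aɪt/ and /aɪt/ are the same ending sound, so the words rhyme.

Yes


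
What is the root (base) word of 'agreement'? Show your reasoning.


Remove suffix '-ment' from 'agreement' to get root 'agree'.

agree


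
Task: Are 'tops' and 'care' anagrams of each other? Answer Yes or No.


Sorted letters of 'tops': 'opst'
Sorted letters of 'care': 'acer'
They do not match.

No


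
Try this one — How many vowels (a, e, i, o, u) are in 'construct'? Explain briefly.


Vowels in 'construct': o, u = 2 vowels.

2


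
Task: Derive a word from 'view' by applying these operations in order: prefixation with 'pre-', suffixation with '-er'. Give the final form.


Step 1: Add prefix 'pre-' to 'view' = 'preview'
Step 2: Add suffix '-er' to 'preview' = 'previewer'

previewer


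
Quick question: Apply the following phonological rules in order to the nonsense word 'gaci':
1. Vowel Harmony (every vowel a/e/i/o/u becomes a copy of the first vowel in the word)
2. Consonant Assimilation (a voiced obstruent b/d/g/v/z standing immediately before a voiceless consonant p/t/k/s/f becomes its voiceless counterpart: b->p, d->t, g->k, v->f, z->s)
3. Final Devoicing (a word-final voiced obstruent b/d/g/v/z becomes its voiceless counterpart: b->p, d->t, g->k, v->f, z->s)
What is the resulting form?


Starting form: 'gaci'
Rule 1: Vowel Harmony: all vowels become 'a' (matching first vowel). 'gaci' -> 'gaca'
Rule 2: Consonant Assimilation: no voiced obstruent (b/d/g/v/z) stands immediately before a voiceless consonant (p/t/k/s/f). No change.
Rule 3: Final Devoicing: the word ends in the vowel 'a', not a consonant. No change.
Final form: 'gaca'

gaca


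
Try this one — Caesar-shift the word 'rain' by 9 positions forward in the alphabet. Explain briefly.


Shift each letter by 9: r -> a, a -> j, i -> r, n -> w. Result: 'ajrw'.

ajrw


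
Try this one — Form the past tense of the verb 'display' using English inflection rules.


Apply rule: Add -ed. 'display' becomes 'displayed'.

displayed


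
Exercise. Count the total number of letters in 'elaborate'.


Spell out 'elaborate' and number each letter: e(1), l(2), a(3), b(4), o(5), r(6), a(7), t(8), e(9). Total: 9 letters.

9


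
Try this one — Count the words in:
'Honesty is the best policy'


Split into words: Honesty | is | the | best | policy = 5 words.

5


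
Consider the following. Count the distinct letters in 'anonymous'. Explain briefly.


Unique letters in 'anonymous': {a, m, n, o, s, u, y} = 7 distinct letters.

7


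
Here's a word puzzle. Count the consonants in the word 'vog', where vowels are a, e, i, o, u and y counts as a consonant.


Consonants in 'vog': v, g = 2 consonants.

2


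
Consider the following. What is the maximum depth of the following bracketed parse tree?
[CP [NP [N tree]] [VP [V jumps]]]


Count bracket nesting levels:
'[' at pos 0: depth = 1
'[' at pos 4: depth = 2
'[' at pos 8: depth = 3
'[' at pos 18: depth = 2
'[' at pos 22: depth = 3
Maximum depth reached: 3

3


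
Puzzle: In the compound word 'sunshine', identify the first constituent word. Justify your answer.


Split 'sunshine' into 'sun' + 'shine'. The first part is 'sun'.

sun


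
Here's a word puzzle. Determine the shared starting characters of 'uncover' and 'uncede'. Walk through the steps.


Compare from the start: 3 characters match: 'unc'. Mismatch at position 4: 'o' vs 'e'.

unc


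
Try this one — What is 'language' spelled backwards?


Reverse 'language' character by character: 'egaugnal'.

egaugnal


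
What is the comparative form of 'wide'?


Apply comparative formation (ends in e: add -r): 'wide' -> 'wider'.

wider


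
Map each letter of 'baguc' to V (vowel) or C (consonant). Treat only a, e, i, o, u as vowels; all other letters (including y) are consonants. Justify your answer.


Letter mapping: b = C, a = V, g = C, u = V, c = C.

CVCVC


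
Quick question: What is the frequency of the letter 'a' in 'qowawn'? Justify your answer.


Letter 'a' in 'qowawn': found at position(s) 4 = 1 occurrence(s).

1


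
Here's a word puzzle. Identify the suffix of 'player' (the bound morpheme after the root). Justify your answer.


The word 'player' = 'play' (root) + '-er' (suffix). The suffix is '-er'.

er


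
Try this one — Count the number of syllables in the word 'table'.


Break 'table' into syllables: ta-ble -> ta | ble = 2 syllables

2 syllables


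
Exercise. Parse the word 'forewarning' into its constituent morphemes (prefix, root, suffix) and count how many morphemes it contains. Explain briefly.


Step 1: Identify prefix: 'fore' (meaning: before/front)
Step 2: Identify root: 'warn'
Step 3: Identify suffix(es): 'ing'
Decomposition: fore- (prefix: before/front) + warn (root) + -ing (suffix: ongoing action)
Total morphemes: 3

3 morphemes (fore- (prefix: before/front) + warn (root) + -ing (suffix: ongoing action))


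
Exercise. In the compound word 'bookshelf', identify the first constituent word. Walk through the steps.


Split 'bookshelf' into 'book' + 'shelf'. The first part is 'book'.

book


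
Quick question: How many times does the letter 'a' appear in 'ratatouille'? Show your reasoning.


Letter 'a' in 'ratatouille': found at position(s) 2, 4 = 2 occurrence(s).

2


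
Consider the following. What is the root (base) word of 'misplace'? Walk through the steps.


Remove prefix 'mis' from 'misplace' to get root 'place'.

place


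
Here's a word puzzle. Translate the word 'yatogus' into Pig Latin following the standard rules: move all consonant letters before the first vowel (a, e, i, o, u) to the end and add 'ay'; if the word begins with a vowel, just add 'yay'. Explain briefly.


'yatogus': move consonant cluster 'y' to end and add 'ay': 'atogusyay'.

atogusyay


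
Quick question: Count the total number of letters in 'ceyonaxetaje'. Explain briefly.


Spell out 'ceyonaxetaje' and number each letter: c(1), e(2), y(3), o(4), n(5), a(6), x(7), e(8), t(9), a(10), j(11), e(12). Total: 12 letters.

12


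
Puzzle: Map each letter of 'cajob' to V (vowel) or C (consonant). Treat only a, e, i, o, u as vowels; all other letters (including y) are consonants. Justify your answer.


Letter mapping: c = C, a = V, j = C, o = V, b = C.

CVCVC


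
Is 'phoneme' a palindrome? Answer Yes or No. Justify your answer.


Forward: 'phoneme'
Reversed: 'emenohp'
They differ.

No


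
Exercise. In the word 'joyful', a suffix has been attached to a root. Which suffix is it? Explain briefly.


The word 'joyful' = 'joy' (root) + '-ful' (suffix). The suffix is '-ful'.

ful


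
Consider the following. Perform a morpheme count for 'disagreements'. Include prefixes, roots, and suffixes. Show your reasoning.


Decomposition: dis- (prefix) + agree (root) + -ment (suffix) + -s (plural) = 4 morpheme(s)

4 morphemes


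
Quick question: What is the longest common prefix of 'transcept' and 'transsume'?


Compare from the start: 5 characters match: 'trans'. Mismatch at position 6: 'c' vs 's'.

trans


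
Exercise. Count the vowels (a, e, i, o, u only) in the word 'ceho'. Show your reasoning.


Vowels in 'ceho': e, o = 2 vowels.

2


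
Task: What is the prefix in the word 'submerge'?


The word 'submerge' = 'sub' (prefix) + 'merge' (root). The prefix is 'sub'.

sub


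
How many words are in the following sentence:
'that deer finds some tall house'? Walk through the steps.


Split into words: that | deer | finds | some | tall | house = 6 words.

6


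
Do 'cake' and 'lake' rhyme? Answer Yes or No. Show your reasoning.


Rime (stressed vowel + following sounds) of 'cake': -ake = /eɪk/
Rime of 'lake': -ake = /eɪk/
/eɪk/ and /eɪk/ are the same ending sound, so the words rhyme.

Yes


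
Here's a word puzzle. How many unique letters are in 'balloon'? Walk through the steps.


Unique letters in 'balloon': {a, b, l, n, o} = 5 distinct letters.

5


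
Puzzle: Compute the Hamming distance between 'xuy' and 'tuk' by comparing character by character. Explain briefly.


Alignment:
Position 1: 'x' vs 't' = DIFFER
Position 2: 'u' vs 'u' = match
Position 3: 'y' vs 'k' = DIFFER
Total differences: 2

2


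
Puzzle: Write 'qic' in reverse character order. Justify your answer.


Reverse 'qic' character by character: 'ciq'.

ciq


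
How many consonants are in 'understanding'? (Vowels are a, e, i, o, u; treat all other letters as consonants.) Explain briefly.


Consonants in 'understanding': n, d, r, s, t, n, d, n, g = 9 consonants.

9


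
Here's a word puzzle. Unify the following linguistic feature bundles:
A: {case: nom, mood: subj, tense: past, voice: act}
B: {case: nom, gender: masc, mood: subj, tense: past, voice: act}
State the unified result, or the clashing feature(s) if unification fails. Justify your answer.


Compare features:
case: A=nom vs B=nom -> unified: nom
gender: A=_ vs B=masc -> unified: masc
mood: A=subj vs B=subj -> unified: subj
tense: A=past vs B=past -> unified: past
voice: A=act vs B=act -> unified: act
No clashes found.

Unified: {case: nom, gender: masc, mood: subj, tense: past, voice: act}


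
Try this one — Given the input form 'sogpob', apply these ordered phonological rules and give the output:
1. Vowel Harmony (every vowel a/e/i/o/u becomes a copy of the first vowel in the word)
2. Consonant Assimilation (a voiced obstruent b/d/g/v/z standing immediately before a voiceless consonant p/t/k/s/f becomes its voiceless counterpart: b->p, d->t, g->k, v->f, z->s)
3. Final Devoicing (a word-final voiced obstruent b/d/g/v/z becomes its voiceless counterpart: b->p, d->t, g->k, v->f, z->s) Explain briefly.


Starting form: 'sogpob'
Rule 1: Vowel Harmony: all vowels already match. No change.
Rule 2: Consonant Assimilation: voiced obstruent before voiceless consonant becomes voiceless ('gp' -> 'kp'). 'sogpob' -> 'sokpob'
Rule 3: Final Devoicing: word-final voiced obstruent 'b' becomes voiceless 'p'. 'sokpob' -> 'sokpop'
Final form: 'sokpop'

sokpop


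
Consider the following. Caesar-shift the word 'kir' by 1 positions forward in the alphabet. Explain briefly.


Shift each letter by 1: k -> l, i -> j, r -> s. Result: 'ljs'.

ljs


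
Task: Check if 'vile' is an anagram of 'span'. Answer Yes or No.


Sorted letters of 'vile': 'eilv'
Sorted letters of 'span': 'anps'
They do not match.

No


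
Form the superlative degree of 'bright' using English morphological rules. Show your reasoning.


Apply superlative formation (add -est): 'bright' -> 'brightest'.

brightest


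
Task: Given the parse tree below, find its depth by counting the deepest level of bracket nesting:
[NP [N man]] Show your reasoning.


Count bracket nesting levels:
'[' at pos 0: depth = 1
'[' at pos 4: depth = 2
Maximum depth reached: 2

2


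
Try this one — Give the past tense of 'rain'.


Apply rule: Add -ed. 'rain' becomes 'rained'.

rained


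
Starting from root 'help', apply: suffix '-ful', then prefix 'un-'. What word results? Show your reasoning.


Step 1: Add suffix '-ful' to 'help' = 'helpful'
Step 2: Add prefix 'un-' to 'helpful' = 'unhelpful'

unhelpful


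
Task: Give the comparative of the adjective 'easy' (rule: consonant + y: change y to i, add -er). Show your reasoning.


Apply comparative formation (consonant + y: change y to i, add -er): 'easy' -> 'easier'.

easier


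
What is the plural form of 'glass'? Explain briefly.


Apply rule: Add -es (sibilant/fricative ending). 'glass' becomes 'glasses'.

glasses


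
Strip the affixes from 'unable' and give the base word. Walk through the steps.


Remove prefix 'un' from 'unable' to get root 'able'.

able


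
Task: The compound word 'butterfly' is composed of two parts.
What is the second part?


Split 'butterfly' into 'butter' + 'fly'. The second part is 'fly'.

fly


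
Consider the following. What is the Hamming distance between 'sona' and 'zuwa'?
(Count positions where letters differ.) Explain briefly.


Alignment:
Position 1: 's' vs 'z' = DIFFER
Position 2: 'o' vs 'u' = DIFFER
Position 3: 'n' vs 'w' = DIFFER
Position 4: 'a' vs 'a' = match
Total differences: 3

3


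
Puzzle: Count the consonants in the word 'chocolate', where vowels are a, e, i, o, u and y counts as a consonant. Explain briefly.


Consonants in 'chocolate': c, h, c, l, t = 5 consonants.

5


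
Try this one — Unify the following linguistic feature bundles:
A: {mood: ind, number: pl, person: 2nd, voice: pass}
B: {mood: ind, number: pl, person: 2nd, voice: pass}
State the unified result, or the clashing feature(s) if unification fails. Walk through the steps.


Compare features:
mood: A=ind vs B=ind -> unified: ind
number: A=pl vs B=pl -> unified: pl
person: A=2nd vs B=2nd -> unified: 2nd
voice: A=pass vs B=pass -> unified: pass
No clashes found.

Unified: {mood: ind, number: pl, person: 2nd, voice: pass}


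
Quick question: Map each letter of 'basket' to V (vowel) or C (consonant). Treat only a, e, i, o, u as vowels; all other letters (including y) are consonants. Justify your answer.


Letter mapping: b = C, a = V, s = C, k = C, e = V, t = C.

CVCCVC


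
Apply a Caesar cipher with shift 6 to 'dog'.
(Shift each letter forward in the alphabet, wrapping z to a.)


Shift each letter by 6: d -> j, o -> u, g -> m. Result: 'jum'.

jum


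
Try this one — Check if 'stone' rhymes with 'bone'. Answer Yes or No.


Rime (stressed vowel + following sounds) of 'stone': -one = /oʊn/
Rime of 'bone': -one = /oʊn/
/oʊn/ and /oʊn/ are the same ending sound, so the words rhyme.

Yes


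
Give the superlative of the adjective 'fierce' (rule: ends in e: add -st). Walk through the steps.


Apply superlative formation (ends in e: add -st): 'fierce' -> 'fiercest'.

fiercest


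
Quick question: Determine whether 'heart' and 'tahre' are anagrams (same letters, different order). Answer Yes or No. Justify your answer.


Sorted letters of 'heart': 'aehrt'
Sorted letters of 'tahre': 'aehrt'
They match.

Yes


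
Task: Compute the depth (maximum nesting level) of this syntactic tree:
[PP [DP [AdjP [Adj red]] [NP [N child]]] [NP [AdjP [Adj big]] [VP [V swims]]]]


Count bracket nesting levels:
'[' at pos 0: depth = 1
'[' at pos 4: depth = 2
'[' at pos 8: depth = 3
'[' at pos 14: depth = 4
'[' at pos 25: depth = 3
'[' at pos 29: depth = 4
'[' at pos 41: depth = 2
'[' at pos 45: depth = 3
'[' at pos 51: depth = 4
'[' at pos 62: depth = 3
'[' at pos 66: depth = 4
Maximum depth reached: 4

4


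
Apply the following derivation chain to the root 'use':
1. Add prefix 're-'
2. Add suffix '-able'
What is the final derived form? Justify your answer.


Step 1: Add prefix 're-' to 'use' = 'reuse'
Step 2: Add suffix '-able' to 'reuse' = 'reusable'

reusable


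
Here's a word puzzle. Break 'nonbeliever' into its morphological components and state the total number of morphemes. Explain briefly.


Step 1: Identify prefix: 'non' (meaning: not)
Step 2: Identify root: 'believe'
Step 3: Identify suffix(es): 'er'
Decomposition: non- (prefix: not) + believe (root) + -er (suffix: one who)
Total morphemes: 3

3 morphemes (non- (prefix: not) + believe (root) + -er (suffix: one who))


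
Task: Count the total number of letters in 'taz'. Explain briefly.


Spell out 'taz' and number each letter: t(1), a(2), z(3). Total: 3 letters.

3


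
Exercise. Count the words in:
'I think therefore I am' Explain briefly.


Split into words: I | think | therefore | I | am = 5 words.

5


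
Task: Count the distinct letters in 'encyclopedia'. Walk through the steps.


Unique letters in 'encyclopedia': {a, c, d, e, i, l, n, o, p, y} = 10 distinct letters.

10


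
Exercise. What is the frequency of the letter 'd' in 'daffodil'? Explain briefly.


Letter 'd' in 'daffodil': found at position(s) 1, 6 = 2 occurrence(s).

2


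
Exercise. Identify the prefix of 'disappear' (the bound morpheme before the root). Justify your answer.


The word 'disappear' = 'dis' (prefix) + 'appear' (root). The prefix is 'dis'.

dis


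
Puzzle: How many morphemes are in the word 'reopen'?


Decomposition: re- (prefix) + open (root) = 2 morpheme(s)

2 morphemes


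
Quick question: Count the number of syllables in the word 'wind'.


Break 'wind' into syllables: wind -> wind = 1 syllable

1 syllable


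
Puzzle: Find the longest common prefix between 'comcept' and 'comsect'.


Compare from the start: 3 characters match: 'com'. Mismatch at position 4: 'c' vs 's'.

com


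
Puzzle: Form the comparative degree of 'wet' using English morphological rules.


Apply comparative formation (double final consonant, add -er): 'wet' -> 'wetter'.

wetter


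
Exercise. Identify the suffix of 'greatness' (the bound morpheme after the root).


The word 'greatness' = 'great' (root) + '-ness' (suffix). The suffix is '-ness'.

ness


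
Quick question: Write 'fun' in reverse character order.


Reverse 'fun' character by character: 'nuf'.

nuf


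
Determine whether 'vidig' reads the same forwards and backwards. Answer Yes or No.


Forward: 'vidig'
Reversed: 'gidiv'
They differ.

No


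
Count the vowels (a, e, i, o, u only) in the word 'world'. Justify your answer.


Vowels in 'world': o = 1 vowels.

1


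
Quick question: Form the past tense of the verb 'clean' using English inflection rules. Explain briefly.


Apply rule: Add -ed. 'clean' becomes 'cleaned'.

cleaned


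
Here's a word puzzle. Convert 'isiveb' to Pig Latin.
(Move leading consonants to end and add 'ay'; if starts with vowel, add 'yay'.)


'isiveb' starts with a vowel, so add 'yay': 'isivebyay'.

isivebyay


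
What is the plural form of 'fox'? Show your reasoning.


Apply rule: Add -es (sibilant/fricative ending). 'fox' becomes 'foxes'.

foxes


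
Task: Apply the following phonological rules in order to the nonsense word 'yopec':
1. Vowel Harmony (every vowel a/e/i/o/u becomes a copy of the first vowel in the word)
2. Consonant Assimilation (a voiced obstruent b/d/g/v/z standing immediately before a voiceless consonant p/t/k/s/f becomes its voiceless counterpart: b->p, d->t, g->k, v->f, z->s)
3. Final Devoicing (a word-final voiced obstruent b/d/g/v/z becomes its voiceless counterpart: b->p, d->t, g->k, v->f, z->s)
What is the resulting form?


Starting form: 'yopec'
Rule 1: Vowel Harmony: all vowels become 'o' (matching first vowel). 'yopec' -> 'yopoc'
Rule 2: Consonant Assimilation: no voiced obstruent (b/d/g/v/z) stands immediately before a voiceless consonant (p/t/k/s/f). No change.
Rule 3: Final Devoicing: final consonant 'c' is not one of the voiced obstruents b/d/g/v/z. No change.
Final form: 'yopoc'

yopoc


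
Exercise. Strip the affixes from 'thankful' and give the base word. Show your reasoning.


Remove suffix '-ful' from 'thankful' to get root 'thank'.

thank


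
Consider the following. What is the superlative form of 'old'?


Apply superlative formation (add -est): 'old' -> 'oldest'.

oldest


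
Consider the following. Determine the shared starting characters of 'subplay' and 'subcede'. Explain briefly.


Compare from the start: 3 characters match: 'sub'. Mismatch at position 4: 'p' vs 'c'.

sub


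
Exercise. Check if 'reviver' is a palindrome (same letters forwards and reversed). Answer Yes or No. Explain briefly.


Forward: 'reviver'
Reversed: 'reviver'
They are identical.

Yes


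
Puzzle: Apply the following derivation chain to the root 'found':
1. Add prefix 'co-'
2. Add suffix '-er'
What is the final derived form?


Step 1: Add prefix 'co-' to 'found' = 'cofound'
Step 2: Add suffix '-er' to 'cofound' = 'cofounder'

cofounder


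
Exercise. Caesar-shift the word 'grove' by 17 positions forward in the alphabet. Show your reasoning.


Shift each letter by 17: g -> x, r -> i, o -> f, v -> m, e -> v. Result: 'xifmv'.

xifmv


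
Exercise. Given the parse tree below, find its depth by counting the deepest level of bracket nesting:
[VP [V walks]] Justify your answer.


Count bracket nesting levels:
'[' at pos 0: depth = 1
'[' at pos 4: depth = 2
Maximum depth reached: 2

2


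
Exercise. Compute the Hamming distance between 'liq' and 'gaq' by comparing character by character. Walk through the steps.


Alignment:
Position 1: 'l' vs 'g' = DIFFER
Position 2: 'i' vs 'a' = DIFFER
Position 3: 'q' vs 'q' = match
Total differences: 2

2


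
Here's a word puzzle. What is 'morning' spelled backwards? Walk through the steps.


Reverse 'morning' character by character: 'gninrom'.

gninrom


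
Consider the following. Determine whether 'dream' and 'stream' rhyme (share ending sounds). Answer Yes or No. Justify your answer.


Rime (stressed vowel + following sounds) of 'dream': -eam = /iːm/
Rime of 'stream': -eam = /iːm/
/iːm/ and /iːm/ are the same ending sound, so the words rhyme.

Yes


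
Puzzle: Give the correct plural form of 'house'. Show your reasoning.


Apply rule: Add -s. 'house' becomes 'houses'.

houses


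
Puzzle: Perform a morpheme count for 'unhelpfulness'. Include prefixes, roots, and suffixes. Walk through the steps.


Decomposition: un- (prefix) + help (root) + -ful (suffix) + -ness (suffix) = 4 morpheme(s)

4 morphemes


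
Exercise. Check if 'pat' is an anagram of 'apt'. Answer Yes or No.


Sorted letters of 'pat': 'apt'
Sorted letters of 'apt': 'apt'
They match.

Yes


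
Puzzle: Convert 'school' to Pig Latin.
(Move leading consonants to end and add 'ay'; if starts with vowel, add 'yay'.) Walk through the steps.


'school': move consonant cluster 'sch' to end and add 'ay': 'oolschay'.

oolschay


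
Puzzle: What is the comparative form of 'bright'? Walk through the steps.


Apply comparative formation (add -er): 'bright' -> 'brighter'.

brighter


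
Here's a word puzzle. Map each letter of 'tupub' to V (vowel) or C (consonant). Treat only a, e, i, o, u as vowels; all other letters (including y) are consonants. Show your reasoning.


Letter mapping: t = C, u = V, p = C, u = V, b = C.

CVCVC


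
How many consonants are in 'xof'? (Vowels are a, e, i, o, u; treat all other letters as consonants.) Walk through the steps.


Consonants in 'xof': x, f = 2 consonants.

2


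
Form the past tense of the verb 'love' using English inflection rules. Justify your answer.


Apply rule: Add -d (word ends in -e). 'love' becomes 'loved'.

loved


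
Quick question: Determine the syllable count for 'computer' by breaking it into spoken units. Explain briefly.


Break 'computer' into syllables: com-pu-ter -> com | pu | ter = 3 syllables

3 syllables


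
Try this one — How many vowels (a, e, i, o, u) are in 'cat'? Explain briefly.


Vowels in 'cat': a = 1 vowels.

1


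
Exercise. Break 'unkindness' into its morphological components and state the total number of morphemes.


Step 1: Identify prefix: 'un' (meaning: not/reverse)
Step 2: Identify root: 'kind'
Step 3: Identify suffix(es): 'ness'
Decomposition: un- (prefix: not/reverse) + kind (root) + -ness (suffix: state of)
Total morphemes: 3

3 morphemes (un- (prefix: not/reverse) + kind (root) + -ness (suffix: state of))


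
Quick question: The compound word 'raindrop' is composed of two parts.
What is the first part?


Split 'raindrop' into 'rain' + 'drop'. The first part is 'rain'.

rain


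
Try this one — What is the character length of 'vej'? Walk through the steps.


Spell out 'vej' and number each letter: v(1), e(2), j(3). Total: 3 letters.

3


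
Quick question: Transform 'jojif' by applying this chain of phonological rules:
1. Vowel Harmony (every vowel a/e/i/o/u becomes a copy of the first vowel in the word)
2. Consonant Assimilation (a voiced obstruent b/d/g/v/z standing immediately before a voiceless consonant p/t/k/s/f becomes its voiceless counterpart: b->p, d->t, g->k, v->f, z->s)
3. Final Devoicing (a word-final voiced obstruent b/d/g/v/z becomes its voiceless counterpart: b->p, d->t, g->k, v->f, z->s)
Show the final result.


Starting form: 'jojif'
Rule 1: Vowel Harmony: all vowels become 'o' (matching first vowel). 'jojif' -> 'jojof'
Rule 2: Consonant Assimilation: no voiced obstruent (b/d/g/v/z) stands immediately before a voiceless consonant (p/t/k/s/f). No change.
Rule 3: Final Devoicing: final consonant 'f' is not one of the voiced obstruents b/d/g/v/z. No change.
Final form: 'jojof'

jojof


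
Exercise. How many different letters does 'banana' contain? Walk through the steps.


Unique letters in 'banana': {a, b, n} = 3 distinct letters.

3


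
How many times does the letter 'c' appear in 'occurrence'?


Letter 'c' in 'occurrence': found at position(s) 2, 3, 9 = 3 occurrence(s).

3


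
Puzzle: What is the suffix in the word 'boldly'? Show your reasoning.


The word 'boldly' = 'bold' (root) + '-ly' (suffix). The suffix is '-ly'.

ly


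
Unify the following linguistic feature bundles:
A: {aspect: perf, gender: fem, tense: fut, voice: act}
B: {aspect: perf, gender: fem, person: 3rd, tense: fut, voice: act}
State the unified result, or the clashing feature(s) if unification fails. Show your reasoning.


Compare features:
aspect: A=perf vs B=perf -> unified: perf
gender: A=fem vs B=fem -> unified: fem
person: A=_ vs B=3rd -> unified: 3rd
tense: A=fut vs B=fut -> unified: fut
voice: A=act vs B=act -> unified: act
No clashes found.

Unified: {aspect: perf, gender: fem, person: 3rd, tense: fut, voice: act}


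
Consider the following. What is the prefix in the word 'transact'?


The word 'transact' = 'trans' (prefix) + 'act' (root). The prefix is 'trans'.

trans


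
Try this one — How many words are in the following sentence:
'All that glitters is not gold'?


Split into words: All | that | glitters | is | not | gold = 6 words.

6


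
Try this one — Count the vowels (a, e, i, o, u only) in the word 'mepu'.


Vowels in 'mepu': e, u = 2 vowels.

2


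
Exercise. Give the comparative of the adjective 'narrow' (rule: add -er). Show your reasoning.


Apply comparative formation (add -er): 'narrow' -> 'narrower'.

narrower


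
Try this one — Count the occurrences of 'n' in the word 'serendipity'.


Letter 'n' in 'serendipity': found at position(s) 5 = 1 occurrence(s).

1


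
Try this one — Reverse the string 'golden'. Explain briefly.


Reverse 'golden' character by character: 'nedlog'.

nedlog


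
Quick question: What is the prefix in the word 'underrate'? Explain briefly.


The word 'underrate' = 'under' (prefix) + 'rate' (root). The prefix is 'under'.

under


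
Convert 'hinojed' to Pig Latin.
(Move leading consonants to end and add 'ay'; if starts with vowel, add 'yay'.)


'hinojed': move consonant cluster 'h' to end and add 'ay': 'inojedhay'.

inojedhay


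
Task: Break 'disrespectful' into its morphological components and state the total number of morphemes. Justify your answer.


Step 1: Identify prefix: 'dis' (meaning: not/apart)
Step 2: Identify root: 'respect'
Step 3: Identify suffix(es): 'ful'
Decomposition: dis- (prefix: not/apart) + respect (root) + -ful (suffix: full of)
Total morphemes: 3

3 morphemes (dis- (prefix: not/apart) + respect (root) + -ful (suffix: full of))


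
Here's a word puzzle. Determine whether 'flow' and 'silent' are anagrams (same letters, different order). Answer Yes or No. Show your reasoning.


Sorted letters of 'flow': 'flow'
Sorted letters of 'silent': 'eilnst'
They do not match.

No


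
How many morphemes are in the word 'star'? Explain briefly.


Decomposition: star (free morpheme) = 1 morpheme(s)

1 morphemes


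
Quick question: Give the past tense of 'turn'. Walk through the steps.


Apply rule: Add -ed. 'turn' becomes 'turned'.

turned


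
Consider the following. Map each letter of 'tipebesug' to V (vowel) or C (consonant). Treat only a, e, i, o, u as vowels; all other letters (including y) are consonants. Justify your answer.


Letter mapping: t = C, i = V, p = C, e = V, b = C, e = V, s = C, u = V, g = C.

CVCVCVCVC


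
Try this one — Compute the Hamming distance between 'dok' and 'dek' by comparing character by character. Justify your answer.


Alignment:
Position 1: 'd' vs 'd' = match
Position 2: 'o' vs 'e' = DIFFER
Position 3: 'k' vs 'k' = match
Total differences: 1

1


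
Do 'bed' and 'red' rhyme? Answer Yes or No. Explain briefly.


Rime (stressed vowel + following sounds) of 'bed': -ed = /ɛd/
Rime of 'red': -ed = /ɛd/
/ɛd/ and /ɛd/ are the same ending sound, so the words rhyme.

Yes


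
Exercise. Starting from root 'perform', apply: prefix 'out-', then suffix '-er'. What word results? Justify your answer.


Step 1: Add prefix 'out-' to 'perform' = 'outperform'
Step 2: Add suffix '-er' to 'outperform' = 'outperformer'

outperformer


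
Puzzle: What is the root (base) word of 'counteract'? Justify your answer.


Remove prefix 'counter' from 'counteract' to get root 'act'.

act


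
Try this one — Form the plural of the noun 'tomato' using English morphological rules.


Apply rule: Add -es (consonant + o). 'tomato' becomes 'tomatoes'.

tomatoes


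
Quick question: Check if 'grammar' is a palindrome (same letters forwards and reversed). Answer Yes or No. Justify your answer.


Forward: 'grammar'
Reversed: 'rammarg'
They differ.

No


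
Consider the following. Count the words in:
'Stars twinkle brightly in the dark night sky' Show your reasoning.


Split into words: Stars | twinkle | brightly | in | the | dark | night | sky = 8 words.

8


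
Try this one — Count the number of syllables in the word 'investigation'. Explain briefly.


Break 'investigation' into syllables: in-ves-ti-ga-tion -> in | ves | ti | ga | tion = 5 syllables

5 syllables


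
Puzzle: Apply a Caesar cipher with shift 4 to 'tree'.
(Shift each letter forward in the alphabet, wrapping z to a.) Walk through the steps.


Shift each letter by 4: t -> x, r -> v, e -> i, e -> i. Result: 'xvii'.

xvii


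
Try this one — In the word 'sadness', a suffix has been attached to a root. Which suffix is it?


The word 'sadness' = 'sad' (root) + '-ness' (suffix). The suffix is '-ness'.

ness


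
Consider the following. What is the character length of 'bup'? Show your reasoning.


Spell out 'bup' and number each letter: b(1), u(2), p(3). Total: 3 letters.

3


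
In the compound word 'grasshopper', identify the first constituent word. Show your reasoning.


Split 'grasshopper' into 'grass' + 'hopper'. The first part is 'grass'.

grass


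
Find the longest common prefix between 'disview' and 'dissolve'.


Compare from the start: 3 characters match: 'dis'. Mismatch at position 4: 'v' vs 's'.

dis


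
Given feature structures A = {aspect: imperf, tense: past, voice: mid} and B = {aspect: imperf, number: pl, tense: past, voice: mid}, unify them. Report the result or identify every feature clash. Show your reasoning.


Compare features:
aspect: A=imperf vs B=imperf -> unified: imperf
number: A=_ vs B=pl -> unified: pl
tense: A=past vs B=past -> unified: past
voice: A=mid vs B=mid -> unified: mid
No clashes found.

Unified: {aspect: imperf, number: pl, tense: past, voice: mid}


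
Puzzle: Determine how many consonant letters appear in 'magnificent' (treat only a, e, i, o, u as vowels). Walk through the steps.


Consonants in 'magnificent': m, g, n, f, c, n, t = 7 consonants.

7


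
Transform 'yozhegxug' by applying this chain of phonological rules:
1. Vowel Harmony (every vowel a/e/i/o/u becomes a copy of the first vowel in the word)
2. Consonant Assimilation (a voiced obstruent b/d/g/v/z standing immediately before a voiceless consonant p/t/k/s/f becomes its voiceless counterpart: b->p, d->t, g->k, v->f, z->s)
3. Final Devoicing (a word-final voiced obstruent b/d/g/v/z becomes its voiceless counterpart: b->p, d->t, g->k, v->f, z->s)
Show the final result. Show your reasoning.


Starting form: 'yozhegxug'
Rule 1: Vowel Harmony: all vowels become 'o' (matching first vowel). 'yozhegxug' -> 'yozhogxog'
Rule 2: Consonant Assimilation: no voiced obstruent (b/d/g/v/z) stands immediately before a voiceless consonant (p/t/k/s/f). No change.
Rule 3: Final Devoicing: word-final voiced obstruent 'g' becomes voiceless 'k'. 'yozhogxog' -> 'yozhogxok'
Final form: 'yozhogxok'

yozhogxok


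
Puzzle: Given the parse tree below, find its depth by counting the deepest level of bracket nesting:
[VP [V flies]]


Count bracket nesting levels:
'[' at pos 0: depth = 1
'[' at pos 4: depth = 2
Maximum depth reached: 2

2


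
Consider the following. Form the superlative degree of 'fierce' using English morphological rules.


Apply superlative formation (ends in e: add -st): 'fierce' -> 'fiercest'.

fiercest


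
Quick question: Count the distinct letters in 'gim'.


Unique letters in 'gim': {g, i, m} = 3 distinct letters.

3


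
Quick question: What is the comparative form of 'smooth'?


Apply comparative formation (add -er): 'smooth' -> 'smoother'.

smoother


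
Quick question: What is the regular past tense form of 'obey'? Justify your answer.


Apply rule: Add -ed. 'obey' becomes 'obeyed'.

obeyed


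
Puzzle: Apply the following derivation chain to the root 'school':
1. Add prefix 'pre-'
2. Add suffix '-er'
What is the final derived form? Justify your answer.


Step 1: Add prefix 'pre-' to 'school' = 'preschool'
Step 2: Add suffix '-er' to 'preschool' = 'preschooler'

preschooler


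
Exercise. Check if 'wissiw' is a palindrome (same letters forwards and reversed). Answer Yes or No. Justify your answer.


Forward: 'wissiw'
Reversed: 'wissiw'
They are identical.

Yes


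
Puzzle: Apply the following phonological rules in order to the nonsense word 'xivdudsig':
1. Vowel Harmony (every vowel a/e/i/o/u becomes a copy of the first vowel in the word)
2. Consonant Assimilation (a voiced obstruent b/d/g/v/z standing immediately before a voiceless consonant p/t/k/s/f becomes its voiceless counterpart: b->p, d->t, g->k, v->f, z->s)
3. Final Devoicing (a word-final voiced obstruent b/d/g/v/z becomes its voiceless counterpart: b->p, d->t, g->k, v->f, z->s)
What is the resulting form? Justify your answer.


Starting form: 'xivdudsig'
Rule 1: Vowel Harmony: all vowels become 'i' (matching first vowel). 'xivdudsig' -> 'xivdidsig'
Rule 2: Consonant Assimilation: voiced obstruent before voiceless consonant becomes voiceless ('ds' -> 'ts'). 'xivdidsig' -> 'xivditsig'
Rule 3: Final Devoicing: word-final voiced obstruent 'g' becomes voiceless 'k'. 'xivditsig' -> 'xivditsik'
Final form: 'xivditsik'

xivditsik


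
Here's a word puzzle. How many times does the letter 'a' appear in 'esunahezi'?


Letter 'a' in 'esunahezi': found at position(s) 5 = 1 occurrence(s).

1


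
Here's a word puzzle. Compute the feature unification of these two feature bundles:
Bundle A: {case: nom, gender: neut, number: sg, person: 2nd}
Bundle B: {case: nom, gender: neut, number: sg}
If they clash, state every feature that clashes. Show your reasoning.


Compare features:
case: A=nom vs B=nom -> unified: nom
gender: A=neut vs B=neut -> unified: neut
number: A=sg vs B=sg -> unified: sg
person: A=2nd vs B=_ -> unified: 2nd
No clashes found.

Unified: {case: nom, gender: neut, number: sg, person: 2nd}


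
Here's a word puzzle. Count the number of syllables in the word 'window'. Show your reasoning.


Break 'window' into syllables: win-dow -> win | dow = 2 syllables

2 syllables


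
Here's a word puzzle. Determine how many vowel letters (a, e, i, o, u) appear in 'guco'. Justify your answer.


Vowels in 'guco': u, o = 2 vowels.

2


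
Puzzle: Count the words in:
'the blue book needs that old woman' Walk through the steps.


Split into words: the | blue | book | needs | that | old | woman = 7 words.

7


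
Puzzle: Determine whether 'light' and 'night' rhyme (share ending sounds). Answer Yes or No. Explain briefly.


Rime (stressed vowel + following sounds) of 'light': -ight = /aɪt/
Rime of 'night': -ight = /aɪt/
/aɪt/ and /aɪt/ are the same ending sound, so the words rhyme.

Yes


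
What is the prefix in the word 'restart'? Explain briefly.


The word 'restart' = 're' (prefix) + 'start' (root). The prefix is 're'.

re


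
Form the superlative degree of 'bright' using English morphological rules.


Apply superlative formation (add -est): 'bright' -> 'brightest'.

brightest


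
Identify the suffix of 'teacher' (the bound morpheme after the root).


The word 'teacher' = 'teach' (root) + '-er' (suffix). The suffix is '-er'.

er


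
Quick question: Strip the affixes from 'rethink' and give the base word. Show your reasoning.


Remove prefix 're' from 'rethink' to get root 'think'.

think


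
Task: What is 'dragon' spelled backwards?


Reverse 'dragon' character by character: 'nogard'.

nogard


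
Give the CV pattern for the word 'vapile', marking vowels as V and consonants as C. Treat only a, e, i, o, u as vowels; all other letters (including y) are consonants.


Letter mapping: v = C, a = V, p = C, i = V, l = C, e = V.

CVCVCV


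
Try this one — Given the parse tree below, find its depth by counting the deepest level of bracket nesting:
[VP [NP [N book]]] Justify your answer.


Count bracket nesting levels:
'[' at pos 0: depth = 1
'[' at pos 4: depth = 2
'[' at pos 8: depth = 3
Maximum depth reached: 3

3


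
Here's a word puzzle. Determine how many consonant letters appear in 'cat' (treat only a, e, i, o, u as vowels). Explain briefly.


Consonants in 'cat': c, t = 2 consonants.

2
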